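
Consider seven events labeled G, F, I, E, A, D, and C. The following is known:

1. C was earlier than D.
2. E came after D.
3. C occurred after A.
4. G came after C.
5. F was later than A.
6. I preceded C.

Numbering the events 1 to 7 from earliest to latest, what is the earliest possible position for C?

3

A and I must both come before C — 2 forced predecessors.
Nothing else is forced ahead of C, so its earliest slot is position 2 + 1 = 3.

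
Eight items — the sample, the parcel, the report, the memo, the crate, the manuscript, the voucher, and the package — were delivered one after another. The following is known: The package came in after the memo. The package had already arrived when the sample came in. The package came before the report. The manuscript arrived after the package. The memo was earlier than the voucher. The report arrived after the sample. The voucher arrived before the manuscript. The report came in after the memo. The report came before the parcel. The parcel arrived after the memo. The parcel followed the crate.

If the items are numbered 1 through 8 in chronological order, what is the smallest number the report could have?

4

The memo, the package, and the sample must all come before the report — 3 forced predecessors.
Nothing else is forced ahead of the report, so its earliest slot is position 3 + 1 = 4.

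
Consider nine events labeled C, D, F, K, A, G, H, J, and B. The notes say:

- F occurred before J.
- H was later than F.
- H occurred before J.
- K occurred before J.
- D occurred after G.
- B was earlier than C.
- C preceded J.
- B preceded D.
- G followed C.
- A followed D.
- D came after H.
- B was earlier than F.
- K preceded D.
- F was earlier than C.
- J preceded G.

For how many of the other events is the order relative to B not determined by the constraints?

Forced after B: A, C, D, F, G, H, and J.
That leaves K with no forced order relative to B — 1.

1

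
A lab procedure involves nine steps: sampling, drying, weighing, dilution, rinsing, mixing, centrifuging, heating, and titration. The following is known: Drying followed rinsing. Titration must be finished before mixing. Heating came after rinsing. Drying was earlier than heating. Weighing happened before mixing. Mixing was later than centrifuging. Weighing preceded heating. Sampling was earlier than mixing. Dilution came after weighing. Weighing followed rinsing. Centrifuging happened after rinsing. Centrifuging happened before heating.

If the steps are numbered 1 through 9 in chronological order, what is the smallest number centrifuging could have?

2

Rinsing must come before centrifuging — 1 forced predecessor.
Nothing else is forced ahead of centrifuging, so its earliest slot is position 1 + 1 = 2.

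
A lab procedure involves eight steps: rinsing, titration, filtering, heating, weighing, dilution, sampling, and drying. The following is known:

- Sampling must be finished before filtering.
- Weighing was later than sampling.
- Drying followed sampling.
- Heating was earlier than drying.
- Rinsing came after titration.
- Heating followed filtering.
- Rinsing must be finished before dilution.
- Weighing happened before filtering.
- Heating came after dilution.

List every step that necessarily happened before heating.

dilution, filtering, rinsing, sampling, titration, weighing

Directly stated before heating: dilution and filtering.
Rinsing reaches heating via rinsing → dilution → heating.
Sampling reaches heating via sampling → filtering → heating.
Titration reaches heating via titration → rinsing → dilution → heating.
Likewise weighing reaches heating by chaining the stated constraints.
No chain forces drying ahead of heating.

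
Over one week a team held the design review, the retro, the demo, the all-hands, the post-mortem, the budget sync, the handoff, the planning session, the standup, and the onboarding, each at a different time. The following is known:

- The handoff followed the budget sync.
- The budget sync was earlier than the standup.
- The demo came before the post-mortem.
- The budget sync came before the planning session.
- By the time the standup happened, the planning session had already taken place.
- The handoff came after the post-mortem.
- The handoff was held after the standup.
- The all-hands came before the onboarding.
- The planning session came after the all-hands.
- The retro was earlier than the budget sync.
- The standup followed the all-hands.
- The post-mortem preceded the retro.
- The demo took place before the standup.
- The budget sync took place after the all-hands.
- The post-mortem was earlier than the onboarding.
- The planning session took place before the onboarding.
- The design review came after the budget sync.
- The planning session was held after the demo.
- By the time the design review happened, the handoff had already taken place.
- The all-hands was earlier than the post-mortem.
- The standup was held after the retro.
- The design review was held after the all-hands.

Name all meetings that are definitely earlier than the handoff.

the all-hands, the budget sync, the demo, the planning session, the post-mortem, the retro, the standup

Directly stated before the handoff: the budget sync, the post-mortem, and the standup.
The all-hands reaches the handoff via the all-hands → the standup → the handoff.
The demo reaches the handoff via the demo → the standup → the handoff.
The planning session reaches the handoff via the planning session → the standup → the handoff.
Likewise the retro reaches the handoff by chaining the stated constraints.
No chain forces the onboarding (or any of the others) ahead of the handoff.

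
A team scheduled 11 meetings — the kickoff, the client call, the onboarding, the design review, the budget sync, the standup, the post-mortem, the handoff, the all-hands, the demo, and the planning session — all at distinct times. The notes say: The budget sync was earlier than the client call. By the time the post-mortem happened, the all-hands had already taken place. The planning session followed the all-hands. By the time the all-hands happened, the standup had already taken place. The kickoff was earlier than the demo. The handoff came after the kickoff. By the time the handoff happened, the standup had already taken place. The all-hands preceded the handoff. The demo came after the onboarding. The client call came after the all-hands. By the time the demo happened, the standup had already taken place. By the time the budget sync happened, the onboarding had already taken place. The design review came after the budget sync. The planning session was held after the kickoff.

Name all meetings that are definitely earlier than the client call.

Directly stated before the client call: the all-hands and the budget sync.
The onboarding reaches the client call via the onboarding → the budget sync → the client call.
The standup reaches the client call via the standup → the all-hands → the client call.

the all-hands, the budget sync, the onboarding, the standup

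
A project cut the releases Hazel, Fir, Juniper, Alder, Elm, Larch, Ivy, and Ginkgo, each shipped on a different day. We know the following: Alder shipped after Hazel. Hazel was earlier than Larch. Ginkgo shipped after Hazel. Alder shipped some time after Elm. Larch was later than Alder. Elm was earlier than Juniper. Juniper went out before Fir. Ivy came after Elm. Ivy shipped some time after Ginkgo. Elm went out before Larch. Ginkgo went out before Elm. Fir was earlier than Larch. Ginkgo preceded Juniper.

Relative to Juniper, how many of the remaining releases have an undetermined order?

2

Forced before Juniper: Elm, Ginkgo, and Hazel; forced after Juniper: Fir and Larch.
That leaves Alder and Ivy with no forced order relative to Juniper — 2.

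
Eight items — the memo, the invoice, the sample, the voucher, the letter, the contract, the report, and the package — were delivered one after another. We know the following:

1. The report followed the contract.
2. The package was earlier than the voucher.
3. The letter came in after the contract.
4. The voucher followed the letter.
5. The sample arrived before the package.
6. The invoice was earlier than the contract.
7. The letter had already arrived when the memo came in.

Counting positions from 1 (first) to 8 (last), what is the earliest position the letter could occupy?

3

The contract and the invoice must both come before the letter — 2 forced predecessors.
Nothing else is forced ahead of the letter, so its earliest slot is position 2 + 1 = 3.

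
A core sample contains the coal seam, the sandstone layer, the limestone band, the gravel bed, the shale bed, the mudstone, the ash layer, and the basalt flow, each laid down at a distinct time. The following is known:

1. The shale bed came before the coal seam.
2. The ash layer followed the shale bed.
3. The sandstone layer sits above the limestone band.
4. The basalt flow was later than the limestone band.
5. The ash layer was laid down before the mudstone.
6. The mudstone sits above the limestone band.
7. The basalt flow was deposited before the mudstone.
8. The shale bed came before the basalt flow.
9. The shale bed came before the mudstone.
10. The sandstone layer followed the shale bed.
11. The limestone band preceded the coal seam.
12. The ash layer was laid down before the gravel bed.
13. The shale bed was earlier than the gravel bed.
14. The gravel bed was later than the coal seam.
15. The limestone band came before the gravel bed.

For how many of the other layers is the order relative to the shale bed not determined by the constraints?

1

Forced after the shale bed: the ash layer, the basalt flow, the coal seam, the gravel bed, the mudstone, and the sandstone layer.
That leaves the limestone band with no forced order relative to the shale bed — 1.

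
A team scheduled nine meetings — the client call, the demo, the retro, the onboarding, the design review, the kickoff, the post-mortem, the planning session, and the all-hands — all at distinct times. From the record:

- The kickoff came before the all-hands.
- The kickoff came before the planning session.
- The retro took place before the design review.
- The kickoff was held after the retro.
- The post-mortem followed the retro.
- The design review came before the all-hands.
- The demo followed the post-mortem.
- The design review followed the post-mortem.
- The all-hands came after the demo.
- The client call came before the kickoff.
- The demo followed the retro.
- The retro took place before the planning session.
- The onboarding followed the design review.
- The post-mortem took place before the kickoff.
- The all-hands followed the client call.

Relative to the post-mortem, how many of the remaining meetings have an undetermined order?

Forced before the post-mortem: the retro; forced after the post-mortem: the all-hands, the demo, the design review, the kickoff, the onboarding, and the planning session.
That leaves the client call with no forced order relative to the post-mortem — 1.

1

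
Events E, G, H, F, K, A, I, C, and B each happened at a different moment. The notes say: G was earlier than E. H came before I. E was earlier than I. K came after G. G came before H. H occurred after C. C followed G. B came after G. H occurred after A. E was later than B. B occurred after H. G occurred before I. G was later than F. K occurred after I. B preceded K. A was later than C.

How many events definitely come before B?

5

Directly stated before B: G and H.
A reaches B via A → H → B.
C reaches B via C → H → B.
F reaches B via F → G → B.
No chain forces K (or any of the others) ahead of B.
That's A, C, F, G, and H — 5 in all.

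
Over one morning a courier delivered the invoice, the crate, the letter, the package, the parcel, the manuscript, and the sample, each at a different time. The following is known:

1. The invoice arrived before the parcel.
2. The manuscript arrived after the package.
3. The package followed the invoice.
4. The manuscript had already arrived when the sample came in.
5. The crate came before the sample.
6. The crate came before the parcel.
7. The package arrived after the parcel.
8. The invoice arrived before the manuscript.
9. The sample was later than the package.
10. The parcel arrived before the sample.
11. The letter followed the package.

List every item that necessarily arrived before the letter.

the crate, the invoice, the package, the parcel

Directly stated before the letter: the package.
The crate reaches the letter via the crate → the parcel → the package → the letter.
The invoice reaches the letter via the invoice → the package → the letter.
The parcel reaches the letter via the parcel → the package → the letter.
No chain forces the manuscript (or any of the others) ahead of the letter.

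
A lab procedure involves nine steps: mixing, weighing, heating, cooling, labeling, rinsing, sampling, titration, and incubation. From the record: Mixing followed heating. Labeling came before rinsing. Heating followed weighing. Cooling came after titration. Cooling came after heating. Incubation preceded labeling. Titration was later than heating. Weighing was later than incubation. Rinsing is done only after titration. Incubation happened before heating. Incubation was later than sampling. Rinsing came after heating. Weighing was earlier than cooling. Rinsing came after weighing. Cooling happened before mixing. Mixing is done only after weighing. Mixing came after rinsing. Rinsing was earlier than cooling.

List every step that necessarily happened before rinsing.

heating, incubation, labeling, sampling, titration, weighing

Directly stated before rinsing: heating, labeling, titration, and weighing.
Incubation reaches rinsing via incubation → heating → rinsing.
Sampling reaches rinsing via sampling → incubation → heating → rinsing.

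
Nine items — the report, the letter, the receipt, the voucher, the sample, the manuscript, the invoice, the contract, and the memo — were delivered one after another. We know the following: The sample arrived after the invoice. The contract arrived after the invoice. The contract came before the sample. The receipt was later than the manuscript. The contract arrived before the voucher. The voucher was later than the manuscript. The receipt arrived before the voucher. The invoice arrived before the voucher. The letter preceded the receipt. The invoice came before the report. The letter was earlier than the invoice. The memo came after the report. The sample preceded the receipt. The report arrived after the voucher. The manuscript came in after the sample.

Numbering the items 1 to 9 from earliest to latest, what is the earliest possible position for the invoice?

The letter must come before the invoice — 1 forced predecessor.
Nothing else is forced ahead of the invoice, so its earliest slot is position 1 + 1 = 2.

2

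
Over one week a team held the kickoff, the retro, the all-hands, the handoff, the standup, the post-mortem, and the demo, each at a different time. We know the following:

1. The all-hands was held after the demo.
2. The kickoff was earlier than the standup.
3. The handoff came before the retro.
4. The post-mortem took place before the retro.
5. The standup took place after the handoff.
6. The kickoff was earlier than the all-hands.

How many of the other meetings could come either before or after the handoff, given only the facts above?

4

Forced after the handoff: the retro and the standup.
That leaves the all-hands, the demo, the kickoff, and the post-mortem with no forced order relative to the handoff — 4.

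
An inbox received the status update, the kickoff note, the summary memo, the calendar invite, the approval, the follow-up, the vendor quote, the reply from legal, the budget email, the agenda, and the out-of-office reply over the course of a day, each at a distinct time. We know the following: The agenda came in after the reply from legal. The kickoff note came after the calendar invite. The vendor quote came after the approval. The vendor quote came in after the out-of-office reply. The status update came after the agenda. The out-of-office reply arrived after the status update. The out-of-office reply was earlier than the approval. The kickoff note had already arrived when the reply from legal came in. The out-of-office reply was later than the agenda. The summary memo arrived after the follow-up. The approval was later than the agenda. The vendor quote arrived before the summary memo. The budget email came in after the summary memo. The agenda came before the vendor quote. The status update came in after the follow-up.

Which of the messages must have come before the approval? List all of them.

the agenda, the calendar invite, the follow-up, the kickoff note, the out-of-office reply, the reply from legal, the status update

Directly stated before the approval: the agenda and the out-of-office reply.
The calendar invite reaches the approval via the calendar invite → the kickoff note → the reply from legal → the agenda → the approval.
The follow-up reaches the approval via the follow-up → the status update → the out-of-office reply → the approval.
The kickoff note reaches the approval via the kickoff note → the reply from legal → the agenda → the approval.
Likewise the reply from legal and the status update each reach the approval by chaining the stated constraints.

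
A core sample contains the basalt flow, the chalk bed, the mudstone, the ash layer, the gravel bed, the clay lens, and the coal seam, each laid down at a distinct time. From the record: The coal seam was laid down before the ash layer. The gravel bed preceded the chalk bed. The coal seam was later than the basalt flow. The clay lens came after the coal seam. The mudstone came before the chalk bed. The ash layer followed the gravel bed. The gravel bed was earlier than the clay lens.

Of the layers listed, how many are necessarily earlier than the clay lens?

3

Directly stated before the clay lens: the coal seam and the gravel bed.
The basalt flow reaches the clay lens via the basalt flow → the coal seam → the clay lens.
No chain forces the mudstone (or any of the others) ahead of the clay lens.
That's the basalt flow, the coal seam, and the gravel bed — 3 in all.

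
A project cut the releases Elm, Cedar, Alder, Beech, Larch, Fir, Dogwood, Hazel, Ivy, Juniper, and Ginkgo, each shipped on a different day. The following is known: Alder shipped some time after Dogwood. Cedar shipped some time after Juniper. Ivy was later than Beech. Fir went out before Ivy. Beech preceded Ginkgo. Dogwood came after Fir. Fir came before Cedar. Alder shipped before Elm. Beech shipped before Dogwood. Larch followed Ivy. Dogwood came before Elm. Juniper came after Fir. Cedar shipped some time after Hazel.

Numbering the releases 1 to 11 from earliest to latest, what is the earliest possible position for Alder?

Beech, Dogwood, and Fir must all come before Alder — 3 forced predecessors.
Nothing else is forced ahead of Alder, so its earliest slot is position 3 + 1 = 4.

4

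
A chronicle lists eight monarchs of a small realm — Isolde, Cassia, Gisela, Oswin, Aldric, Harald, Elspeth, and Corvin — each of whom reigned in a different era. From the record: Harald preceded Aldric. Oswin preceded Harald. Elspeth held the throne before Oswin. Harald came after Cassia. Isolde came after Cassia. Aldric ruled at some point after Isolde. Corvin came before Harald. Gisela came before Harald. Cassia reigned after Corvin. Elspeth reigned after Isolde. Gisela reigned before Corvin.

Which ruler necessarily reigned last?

Every other ruler has a chain of constraints placing them before Aldric, so Aldric is last.

Aldric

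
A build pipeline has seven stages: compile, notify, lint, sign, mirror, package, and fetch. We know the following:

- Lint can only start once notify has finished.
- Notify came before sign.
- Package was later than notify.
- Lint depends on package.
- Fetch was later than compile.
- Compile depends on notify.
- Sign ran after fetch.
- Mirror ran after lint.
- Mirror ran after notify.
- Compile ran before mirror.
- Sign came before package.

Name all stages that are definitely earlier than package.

compile, fetch, notify, sign

Directly stated before package: notify and sign.
Compile reaches package via compile → fetch → sign → package.
Fetch reaches package via fetch → sign → package.
No chain forces lint (or any of the others) ahead of package.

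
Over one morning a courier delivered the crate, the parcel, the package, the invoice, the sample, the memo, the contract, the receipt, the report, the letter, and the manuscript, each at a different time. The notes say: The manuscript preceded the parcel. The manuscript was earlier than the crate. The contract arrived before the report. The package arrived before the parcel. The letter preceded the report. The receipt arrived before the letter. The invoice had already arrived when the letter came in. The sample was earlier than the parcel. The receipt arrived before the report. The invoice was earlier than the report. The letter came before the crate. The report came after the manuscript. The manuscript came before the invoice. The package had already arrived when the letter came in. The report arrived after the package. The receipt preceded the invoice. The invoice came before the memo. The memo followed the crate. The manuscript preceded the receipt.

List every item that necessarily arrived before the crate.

the invoice, the letter, the manuscript, the package, the receipt

Directly stated before the crate: the letter and the manuscript.
The invoice reaches the crate via the invoice → the letter → the crate.
The package reaches the crate via the package → the letter → the crate.
The receipt reaches the crate via the receipt → the letter → the crate.
No chain forces the sample (or any of the others) ahead of the crate.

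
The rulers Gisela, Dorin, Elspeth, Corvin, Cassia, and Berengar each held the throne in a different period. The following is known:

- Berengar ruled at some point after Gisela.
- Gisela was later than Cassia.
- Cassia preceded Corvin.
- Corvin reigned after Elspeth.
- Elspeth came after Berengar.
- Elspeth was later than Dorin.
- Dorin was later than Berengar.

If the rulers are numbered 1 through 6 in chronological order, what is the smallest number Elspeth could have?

Berengar, Cassia, Dorin, and Gisela must all come before Elspeth — 4 forced predecessors.
Nothing else is forced ahead of Elspeth, so their earliest slot is position 4 + 1 = 5.

5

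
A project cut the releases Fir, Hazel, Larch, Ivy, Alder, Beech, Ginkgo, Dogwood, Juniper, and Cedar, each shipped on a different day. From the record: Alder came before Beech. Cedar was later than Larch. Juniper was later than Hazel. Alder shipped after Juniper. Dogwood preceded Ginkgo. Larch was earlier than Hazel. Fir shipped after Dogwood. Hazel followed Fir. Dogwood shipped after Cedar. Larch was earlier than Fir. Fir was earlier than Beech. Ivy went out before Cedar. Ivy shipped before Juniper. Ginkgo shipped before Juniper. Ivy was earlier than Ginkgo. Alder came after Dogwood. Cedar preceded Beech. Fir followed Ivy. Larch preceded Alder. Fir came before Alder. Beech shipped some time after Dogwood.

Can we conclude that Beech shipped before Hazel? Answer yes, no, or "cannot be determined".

no

Tracing the constraints gives Hazel → Juniper → Alder → Beech, so Hazel must come before Beech.
That means Beech cannot be before Hazel.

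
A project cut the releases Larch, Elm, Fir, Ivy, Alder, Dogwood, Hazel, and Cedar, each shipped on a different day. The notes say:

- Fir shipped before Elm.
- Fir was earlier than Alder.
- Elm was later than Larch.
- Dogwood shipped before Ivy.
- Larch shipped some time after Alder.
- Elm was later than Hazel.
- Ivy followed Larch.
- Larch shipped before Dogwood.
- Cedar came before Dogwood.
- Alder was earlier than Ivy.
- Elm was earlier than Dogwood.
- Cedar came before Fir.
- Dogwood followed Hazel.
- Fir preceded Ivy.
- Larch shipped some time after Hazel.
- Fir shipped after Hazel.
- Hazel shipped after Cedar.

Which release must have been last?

Ivy

Every other release has a chain of constraints placing it before Ivy, so Ivy is last.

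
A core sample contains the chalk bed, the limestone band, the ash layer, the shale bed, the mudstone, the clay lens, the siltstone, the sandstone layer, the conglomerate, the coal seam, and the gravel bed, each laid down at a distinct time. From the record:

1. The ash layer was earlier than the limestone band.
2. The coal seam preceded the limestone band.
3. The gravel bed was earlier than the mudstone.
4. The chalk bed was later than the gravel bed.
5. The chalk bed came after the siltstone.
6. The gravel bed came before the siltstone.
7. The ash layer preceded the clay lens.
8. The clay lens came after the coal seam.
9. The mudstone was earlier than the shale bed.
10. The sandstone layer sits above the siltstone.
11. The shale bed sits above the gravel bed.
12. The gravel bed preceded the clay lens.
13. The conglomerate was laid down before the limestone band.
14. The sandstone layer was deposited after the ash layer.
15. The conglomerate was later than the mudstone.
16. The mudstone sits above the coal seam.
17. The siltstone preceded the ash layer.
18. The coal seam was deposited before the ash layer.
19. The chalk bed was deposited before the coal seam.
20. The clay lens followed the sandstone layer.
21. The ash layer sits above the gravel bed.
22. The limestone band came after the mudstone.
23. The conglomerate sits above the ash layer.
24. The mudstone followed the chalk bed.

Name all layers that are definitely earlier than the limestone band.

the ash layer, the chalk bed, the coal seam, the conglomerate, the gravel bed, the mudstone, the siltstone

Directly stated before the limestone band: the ash layer, the coal seam, the conglomerate, and the mudstone.
The chalk bed reaches the limestone band via the chalk bed → the mudstone → the limestone band.
The gravel bed reaches the limestone band via the gravel bed → the ash layer → the limestone band.
The siltstone reaches the limestone band via the siltstone → the ash layer → the limestone band.
No chain forces the shale bed (or any of the others) ahead of the limestone band.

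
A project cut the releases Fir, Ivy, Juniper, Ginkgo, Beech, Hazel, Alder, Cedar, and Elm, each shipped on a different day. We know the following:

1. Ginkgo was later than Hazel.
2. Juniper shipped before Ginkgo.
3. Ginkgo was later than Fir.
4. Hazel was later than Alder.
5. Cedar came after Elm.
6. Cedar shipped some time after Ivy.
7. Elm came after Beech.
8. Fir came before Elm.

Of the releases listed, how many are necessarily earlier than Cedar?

Directly stated before Cedar: Elm and Ivy.
Beech reaches Cedar via Beech → Elm → Cedar.
Fir reaches Cedar via Fir → Elm → Cedar.
No chain forces Ginkgo (or any of the others) ahead of Cedar.
That's Beech, Elm, Fir, and Ivy — 4 in all.

4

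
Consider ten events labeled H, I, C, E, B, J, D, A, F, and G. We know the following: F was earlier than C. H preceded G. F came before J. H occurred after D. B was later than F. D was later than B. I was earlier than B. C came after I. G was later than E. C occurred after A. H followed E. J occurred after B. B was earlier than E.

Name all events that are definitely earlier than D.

Directly stated before D: B.
F reaches D via F → B → D.
I reaches D via I → B → D.
No chain forces C (or any of the others) ahead of D.

B, F, I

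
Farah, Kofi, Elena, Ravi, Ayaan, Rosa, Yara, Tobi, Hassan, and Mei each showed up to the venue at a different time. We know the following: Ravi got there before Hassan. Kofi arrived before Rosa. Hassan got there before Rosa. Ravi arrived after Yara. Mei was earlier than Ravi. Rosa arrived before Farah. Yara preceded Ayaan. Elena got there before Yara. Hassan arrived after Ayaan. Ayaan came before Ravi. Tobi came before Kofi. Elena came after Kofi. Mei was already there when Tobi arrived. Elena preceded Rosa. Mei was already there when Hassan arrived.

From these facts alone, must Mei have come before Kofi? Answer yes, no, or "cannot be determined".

Chain the constraints: Mei → Tobi → Kofi. Each link is directly stated, so Mei comes before Kofi.

yes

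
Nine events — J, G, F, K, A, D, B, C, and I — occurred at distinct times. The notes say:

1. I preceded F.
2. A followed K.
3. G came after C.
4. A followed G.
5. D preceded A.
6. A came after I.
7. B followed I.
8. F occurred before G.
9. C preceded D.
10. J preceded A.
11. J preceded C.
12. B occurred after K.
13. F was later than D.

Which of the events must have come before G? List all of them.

Directly stated before G: C and F.
D reaches G via D → F → G.
I reaches G via I → F → G.
J reaches G via J → C → G.
No chain forces K (or any of the others) ahead of G.

C, D, F, I, J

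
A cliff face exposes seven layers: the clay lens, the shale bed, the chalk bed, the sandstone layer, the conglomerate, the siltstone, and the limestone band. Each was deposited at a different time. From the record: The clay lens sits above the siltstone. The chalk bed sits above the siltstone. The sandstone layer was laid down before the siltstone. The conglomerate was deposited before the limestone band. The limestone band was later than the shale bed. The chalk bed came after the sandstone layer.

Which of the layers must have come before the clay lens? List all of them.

the sandstone layer, the siltstone

Directly stated before the clay lens: the siltstone.
The sandstone layer reaches the clay lens via the sandstone layer → the siltstone → the clay lens.
No chain forces the chalk bed (or any of the others) ahead of the clay lens.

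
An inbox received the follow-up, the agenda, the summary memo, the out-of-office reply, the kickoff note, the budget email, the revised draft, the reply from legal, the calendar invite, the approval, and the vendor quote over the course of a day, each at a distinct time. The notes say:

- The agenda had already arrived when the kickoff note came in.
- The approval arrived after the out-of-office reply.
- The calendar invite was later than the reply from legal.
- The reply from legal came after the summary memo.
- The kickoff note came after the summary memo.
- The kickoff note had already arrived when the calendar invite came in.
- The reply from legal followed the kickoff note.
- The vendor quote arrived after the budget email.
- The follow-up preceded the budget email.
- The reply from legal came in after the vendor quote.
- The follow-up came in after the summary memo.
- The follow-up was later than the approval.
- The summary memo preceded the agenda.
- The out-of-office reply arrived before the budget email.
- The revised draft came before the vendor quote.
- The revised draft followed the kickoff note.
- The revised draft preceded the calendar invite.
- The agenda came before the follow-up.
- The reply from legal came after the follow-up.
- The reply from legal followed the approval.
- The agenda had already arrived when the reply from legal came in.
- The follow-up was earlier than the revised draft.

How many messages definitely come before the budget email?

5

Directly stated before the budget email: the follow-up and the out-of-office reply.
The agenda reaches the budget email via the agenda → the follow-up → the budget email.
The approval reaches the budget email via the approval → the follow-up → the budget email.
The summary memo reaches the budget email via the summary memo → the follow-up → the budget email.
No chain forces the revised draft (or any of the others) ahead of the budget email.
That's the agenda, the approval, the follow-up, the out-of-office reply, and the summary memo — 5 in all.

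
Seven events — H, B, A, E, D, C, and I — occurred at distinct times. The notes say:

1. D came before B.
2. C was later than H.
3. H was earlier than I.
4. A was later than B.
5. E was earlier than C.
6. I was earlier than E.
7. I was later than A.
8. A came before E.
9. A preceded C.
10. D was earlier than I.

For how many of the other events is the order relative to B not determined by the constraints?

Forced before B: D; forced after B: A, C, E, and I.
That leaves H with no forced order relative to B — 1.

1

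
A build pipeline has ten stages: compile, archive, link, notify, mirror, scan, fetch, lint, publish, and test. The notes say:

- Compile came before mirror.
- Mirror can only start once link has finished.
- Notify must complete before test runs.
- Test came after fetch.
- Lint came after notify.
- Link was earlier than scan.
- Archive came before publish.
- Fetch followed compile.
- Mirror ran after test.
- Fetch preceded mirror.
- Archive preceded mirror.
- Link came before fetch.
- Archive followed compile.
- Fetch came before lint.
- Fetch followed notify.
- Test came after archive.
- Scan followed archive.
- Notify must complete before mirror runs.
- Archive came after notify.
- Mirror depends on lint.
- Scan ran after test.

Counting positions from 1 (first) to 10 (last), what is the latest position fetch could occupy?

6

Fetch must come before lint, mirror, scan, and test — 4 stages forced after it.
Everything else can be placed before fetch in some valid order, so fetch can sit as late as position 10 − 4 = 6.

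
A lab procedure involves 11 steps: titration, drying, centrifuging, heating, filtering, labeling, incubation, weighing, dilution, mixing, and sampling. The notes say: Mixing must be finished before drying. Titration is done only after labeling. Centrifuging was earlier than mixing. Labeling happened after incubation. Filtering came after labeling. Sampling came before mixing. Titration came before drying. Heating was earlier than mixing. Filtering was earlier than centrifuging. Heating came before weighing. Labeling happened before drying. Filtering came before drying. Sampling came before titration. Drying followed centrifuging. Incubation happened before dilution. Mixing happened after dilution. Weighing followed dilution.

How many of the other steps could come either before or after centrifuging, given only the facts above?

Forced before centrifuging: filtering, incubation, and labeling; forced after centrifuging: drying and mixing.
That leaves dilution, heating, sampling, titration, and weighing with no forced order relative to centrifuging — 5.

5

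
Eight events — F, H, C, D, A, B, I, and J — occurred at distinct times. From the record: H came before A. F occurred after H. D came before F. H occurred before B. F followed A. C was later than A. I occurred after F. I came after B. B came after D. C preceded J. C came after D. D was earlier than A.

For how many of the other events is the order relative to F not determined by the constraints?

Forced before F: A, D, and H; forced after F: I.
That leaves B, C, and J with no forced order relative to F — 3.

3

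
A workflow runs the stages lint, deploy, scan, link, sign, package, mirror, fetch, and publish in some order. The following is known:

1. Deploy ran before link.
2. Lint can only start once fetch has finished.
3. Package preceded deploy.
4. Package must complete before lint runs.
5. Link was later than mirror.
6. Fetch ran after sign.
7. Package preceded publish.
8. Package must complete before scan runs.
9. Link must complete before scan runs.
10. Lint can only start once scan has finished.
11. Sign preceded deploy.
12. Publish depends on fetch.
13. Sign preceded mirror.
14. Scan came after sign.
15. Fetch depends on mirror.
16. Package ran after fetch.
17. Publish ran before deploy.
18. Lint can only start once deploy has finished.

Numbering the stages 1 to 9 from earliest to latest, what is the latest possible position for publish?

Publish must come before deploy, link, lint, and scan — 4 stages forced after it.
Everything else can be placed before publish in some valid order, so publish can sit as late as position 9 − 4 = 5.

5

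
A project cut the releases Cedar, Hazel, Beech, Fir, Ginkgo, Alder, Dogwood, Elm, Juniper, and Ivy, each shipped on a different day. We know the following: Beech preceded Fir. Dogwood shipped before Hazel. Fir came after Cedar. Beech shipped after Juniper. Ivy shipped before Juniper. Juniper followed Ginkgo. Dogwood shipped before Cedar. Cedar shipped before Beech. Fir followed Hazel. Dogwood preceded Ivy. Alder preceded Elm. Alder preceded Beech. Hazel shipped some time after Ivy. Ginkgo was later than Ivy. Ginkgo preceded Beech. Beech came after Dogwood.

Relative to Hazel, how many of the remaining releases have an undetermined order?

6

Forced before Hazel: Dogwood and Ivy; forced after Hazel: Fir.
That leaves Alder, Beech, Cedar, Elm, Ginkgo, and Juniper with no forced order relative to Hazel — 6.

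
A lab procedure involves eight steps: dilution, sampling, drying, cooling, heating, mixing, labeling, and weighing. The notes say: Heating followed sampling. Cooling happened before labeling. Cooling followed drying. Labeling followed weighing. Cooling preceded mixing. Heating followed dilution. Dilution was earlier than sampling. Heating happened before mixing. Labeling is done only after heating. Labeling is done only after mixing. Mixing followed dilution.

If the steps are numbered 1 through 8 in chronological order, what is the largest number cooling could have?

Cooling must come before labeling and mixing — 2 steps forced after it.
Everything else can be placed before cooling in some valid order, so cooling can sit as late as position 8 − 2 = 6.

6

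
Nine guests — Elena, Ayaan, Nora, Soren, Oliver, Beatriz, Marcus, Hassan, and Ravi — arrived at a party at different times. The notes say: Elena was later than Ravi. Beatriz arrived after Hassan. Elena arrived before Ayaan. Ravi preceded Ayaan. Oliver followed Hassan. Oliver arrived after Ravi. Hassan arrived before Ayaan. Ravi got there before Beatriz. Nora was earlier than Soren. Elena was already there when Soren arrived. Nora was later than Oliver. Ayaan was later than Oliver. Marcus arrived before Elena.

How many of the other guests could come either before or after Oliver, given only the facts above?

Forced before Oliver: Hassan and Ravi; forced after Oliver: Ayaan, Nora, and Soren.
That leaves Beatriz, Elena, and Marcus with no forced order relative to Oliver — 3.

3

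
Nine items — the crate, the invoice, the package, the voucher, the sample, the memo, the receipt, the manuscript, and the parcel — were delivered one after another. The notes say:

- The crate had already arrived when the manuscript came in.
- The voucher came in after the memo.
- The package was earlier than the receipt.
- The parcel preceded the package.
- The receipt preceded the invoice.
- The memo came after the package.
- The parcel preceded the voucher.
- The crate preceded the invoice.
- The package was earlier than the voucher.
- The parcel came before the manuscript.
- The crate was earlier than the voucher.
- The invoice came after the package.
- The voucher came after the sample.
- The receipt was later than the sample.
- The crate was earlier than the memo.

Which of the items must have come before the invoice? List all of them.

the crate, the package, the parcel, the receipt, the sample

Directly stated before the invoice: the crate, the package, and the receipt.
The parcel reaches the invoice via the parcel → the package → the invoice.
The sample reaches the invoice via the sample → the receipt → the invoice.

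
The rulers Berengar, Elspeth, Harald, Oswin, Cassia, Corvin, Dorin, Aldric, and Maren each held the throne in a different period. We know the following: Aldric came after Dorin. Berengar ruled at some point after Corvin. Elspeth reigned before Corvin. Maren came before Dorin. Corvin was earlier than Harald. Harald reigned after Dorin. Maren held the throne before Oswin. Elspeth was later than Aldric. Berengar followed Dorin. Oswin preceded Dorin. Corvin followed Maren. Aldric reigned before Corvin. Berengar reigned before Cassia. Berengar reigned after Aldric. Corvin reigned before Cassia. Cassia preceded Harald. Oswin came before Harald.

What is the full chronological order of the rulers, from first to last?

Maren, Oswin, Dorin, Aldric, Elspeth, Corvin, Berengar, Cassia, Harald

The constraints fix every adjacent pair, so only one ordering works:
Maren → Oswin → Dorin → Aldric → Elspeth → Corvin → Berengar → Cassia → Harald.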